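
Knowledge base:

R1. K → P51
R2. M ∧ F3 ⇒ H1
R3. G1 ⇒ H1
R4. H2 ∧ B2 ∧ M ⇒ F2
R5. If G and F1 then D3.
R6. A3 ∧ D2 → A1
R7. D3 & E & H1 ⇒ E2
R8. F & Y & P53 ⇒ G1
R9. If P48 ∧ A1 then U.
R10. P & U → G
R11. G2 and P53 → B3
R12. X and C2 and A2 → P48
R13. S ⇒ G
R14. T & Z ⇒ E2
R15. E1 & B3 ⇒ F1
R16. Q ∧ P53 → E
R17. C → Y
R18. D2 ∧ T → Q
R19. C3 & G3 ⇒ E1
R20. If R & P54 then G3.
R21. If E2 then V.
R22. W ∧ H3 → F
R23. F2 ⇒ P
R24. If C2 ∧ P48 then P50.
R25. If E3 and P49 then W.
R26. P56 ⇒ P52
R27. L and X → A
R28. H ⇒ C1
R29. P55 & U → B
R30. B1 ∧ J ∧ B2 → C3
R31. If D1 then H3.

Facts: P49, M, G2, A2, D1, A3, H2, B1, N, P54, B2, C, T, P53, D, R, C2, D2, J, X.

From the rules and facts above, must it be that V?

Forward chaining from the given facts derives: F2, A1, B3, P48, Y, Q, G3, P, P50, C3, H3, U, G, E, E1, F1, D3.
The only rule concluding V is R21, which needs E2; that is never established.

No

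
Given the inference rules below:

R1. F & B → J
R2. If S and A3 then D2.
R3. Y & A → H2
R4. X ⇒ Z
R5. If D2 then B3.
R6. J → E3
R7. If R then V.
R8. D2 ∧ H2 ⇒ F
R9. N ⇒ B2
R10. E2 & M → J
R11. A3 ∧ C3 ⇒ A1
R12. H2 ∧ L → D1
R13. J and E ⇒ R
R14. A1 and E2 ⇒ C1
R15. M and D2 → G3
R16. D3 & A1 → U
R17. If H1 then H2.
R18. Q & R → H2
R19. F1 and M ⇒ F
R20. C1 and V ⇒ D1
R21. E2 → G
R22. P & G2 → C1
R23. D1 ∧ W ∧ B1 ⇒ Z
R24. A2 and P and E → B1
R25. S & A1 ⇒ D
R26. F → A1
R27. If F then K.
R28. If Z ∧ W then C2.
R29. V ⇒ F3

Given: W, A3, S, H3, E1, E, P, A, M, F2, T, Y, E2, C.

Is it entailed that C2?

No

Forward chaining from the given facts derives: D2, H2, B3, F, J, R, G3, G, A1, K, E3, V, C1, D1, D, F3.
The only rule concluding C2 is R28, which needs Z; that is never established.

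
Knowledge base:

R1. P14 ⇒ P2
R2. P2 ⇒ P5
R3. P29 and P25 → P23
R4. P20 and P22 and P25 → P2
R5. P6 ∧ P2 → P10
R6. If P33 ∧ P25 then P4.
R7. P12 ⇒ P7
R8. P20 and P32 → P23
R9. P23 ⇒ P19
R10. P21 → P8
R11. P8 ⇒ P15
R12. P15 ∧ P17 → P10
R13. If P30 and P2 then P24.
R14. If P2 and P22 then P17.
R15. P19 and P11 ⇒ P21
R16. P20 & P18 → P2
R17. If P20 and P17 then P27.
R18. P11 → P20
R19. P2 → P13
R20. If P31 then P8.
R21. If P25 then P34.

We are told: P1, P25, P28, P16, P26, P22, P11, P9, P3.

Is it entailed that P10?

Forward chaining from the given facts derives: P20, P34, P2, P17, P27, P13, P5.
Rules concluding P10: R5 needs P6; R12 needs P15 — none of these are established.

No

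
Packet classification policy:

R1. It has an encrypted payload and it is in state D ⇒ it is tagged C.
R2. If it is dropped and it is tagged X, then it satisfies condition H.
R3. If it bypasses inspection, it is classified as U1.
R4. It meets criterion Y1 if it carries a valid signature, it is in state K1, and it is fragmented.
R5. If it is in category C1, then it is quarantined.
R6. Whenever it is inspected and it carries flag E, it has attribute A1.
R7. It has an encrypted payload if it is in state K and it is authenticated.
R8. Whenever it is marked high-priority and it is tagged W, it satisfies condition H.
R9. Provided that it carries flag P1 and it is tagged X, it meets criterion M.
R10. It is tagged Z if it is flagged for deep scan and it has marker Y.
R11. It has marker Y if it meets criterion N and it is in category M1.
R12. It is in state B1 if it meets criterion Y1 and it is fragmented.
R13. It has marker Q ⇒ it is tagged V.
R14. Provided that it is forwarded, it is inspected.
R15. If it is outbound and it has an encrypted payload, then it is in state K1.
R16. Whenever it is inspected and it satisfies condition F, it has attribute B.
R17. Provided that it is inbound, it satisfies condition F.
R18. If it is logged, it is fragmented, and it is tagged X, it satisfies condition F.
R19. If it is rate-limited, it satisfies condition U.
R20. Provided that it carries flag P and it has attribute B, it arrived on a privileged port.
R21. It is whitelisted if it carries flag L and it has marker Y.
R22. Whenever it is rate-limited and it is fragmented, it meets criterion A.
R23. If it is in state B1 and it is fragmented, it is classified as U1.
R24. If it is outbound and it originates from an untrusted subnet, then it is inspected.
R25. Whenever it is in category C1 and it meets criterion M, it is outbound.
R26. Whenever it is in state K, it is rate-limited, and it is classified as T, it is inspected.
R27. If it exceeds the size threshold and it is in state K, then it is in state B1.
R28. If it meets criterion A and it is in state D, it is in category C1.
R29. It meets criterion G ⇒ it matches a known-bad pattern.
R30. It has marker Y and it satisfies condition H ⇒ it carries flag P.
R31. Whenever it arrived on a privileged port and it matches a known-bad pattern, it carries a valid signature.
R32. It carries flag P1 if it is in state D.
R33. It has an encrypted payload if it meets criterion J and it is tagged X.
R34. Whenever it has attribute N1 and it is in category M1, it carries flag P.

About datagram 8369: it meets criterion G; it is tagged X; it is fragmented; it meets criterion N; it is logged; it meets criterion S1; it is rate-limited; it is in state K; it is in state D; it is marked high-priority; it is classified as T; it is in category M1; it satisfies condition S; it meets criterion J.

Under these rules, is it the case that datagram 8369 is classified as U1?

No

Forward chaining from the given facts derives: has marker Y, satisfies condition F, satisfies condition U, meets criterion A, is inspected, is in category C1, matches a known-bad pattern, carries flag P1, has an encrypted payload, is tagged C, is quarantined, meets criterion M, has attribute B, is outbound, is in state K1.
Rules concluding "it is classified as U1": R3 needs "it bypasses inspection"; R23 needs "it is in state B1" — none of these are established.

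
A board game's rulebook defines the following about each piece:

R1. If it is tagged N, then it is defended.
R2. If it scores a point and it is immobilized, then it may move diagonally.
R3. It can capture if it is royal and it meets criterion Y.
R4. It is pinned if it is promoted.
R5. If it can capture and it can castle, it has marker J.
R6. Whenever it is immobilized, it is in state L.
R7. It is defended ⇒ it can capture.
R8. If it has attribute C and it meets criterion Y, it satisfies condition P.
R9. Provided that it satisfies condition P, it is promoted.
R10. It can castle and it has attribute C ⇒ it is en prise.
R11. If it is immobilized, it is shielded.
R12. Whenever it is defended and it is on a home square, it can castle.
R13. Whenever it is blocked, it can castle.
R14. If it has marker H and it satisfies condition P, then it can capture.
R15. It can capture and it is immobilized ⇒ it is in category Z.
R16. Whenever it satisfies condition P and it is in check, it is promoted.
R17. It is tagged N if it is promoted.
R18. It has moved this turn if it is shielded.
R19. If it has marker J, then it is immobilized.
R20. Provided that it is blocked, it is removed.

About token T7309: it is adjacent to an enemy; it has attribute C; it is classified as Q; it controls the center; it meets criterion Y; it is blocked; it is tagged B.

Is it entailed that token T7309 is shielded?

Yes

By R8 (it has attribute C, it meets criterion Y): it satisfies condition P.
By R9 (it satisfies condition P): it is promoted.
By R13 (it is blocked): it can castle.
By R17 (it is promoted): it is tagged N.
By R1 (it is tagged N): it is defended.
By R7 (it is defended): it can capture.
By R5 (it can capture, it can castle): it has marker J.
By R19 (it has marker J): it is immobilized.
By R11 (it is immobilized): it is shielded.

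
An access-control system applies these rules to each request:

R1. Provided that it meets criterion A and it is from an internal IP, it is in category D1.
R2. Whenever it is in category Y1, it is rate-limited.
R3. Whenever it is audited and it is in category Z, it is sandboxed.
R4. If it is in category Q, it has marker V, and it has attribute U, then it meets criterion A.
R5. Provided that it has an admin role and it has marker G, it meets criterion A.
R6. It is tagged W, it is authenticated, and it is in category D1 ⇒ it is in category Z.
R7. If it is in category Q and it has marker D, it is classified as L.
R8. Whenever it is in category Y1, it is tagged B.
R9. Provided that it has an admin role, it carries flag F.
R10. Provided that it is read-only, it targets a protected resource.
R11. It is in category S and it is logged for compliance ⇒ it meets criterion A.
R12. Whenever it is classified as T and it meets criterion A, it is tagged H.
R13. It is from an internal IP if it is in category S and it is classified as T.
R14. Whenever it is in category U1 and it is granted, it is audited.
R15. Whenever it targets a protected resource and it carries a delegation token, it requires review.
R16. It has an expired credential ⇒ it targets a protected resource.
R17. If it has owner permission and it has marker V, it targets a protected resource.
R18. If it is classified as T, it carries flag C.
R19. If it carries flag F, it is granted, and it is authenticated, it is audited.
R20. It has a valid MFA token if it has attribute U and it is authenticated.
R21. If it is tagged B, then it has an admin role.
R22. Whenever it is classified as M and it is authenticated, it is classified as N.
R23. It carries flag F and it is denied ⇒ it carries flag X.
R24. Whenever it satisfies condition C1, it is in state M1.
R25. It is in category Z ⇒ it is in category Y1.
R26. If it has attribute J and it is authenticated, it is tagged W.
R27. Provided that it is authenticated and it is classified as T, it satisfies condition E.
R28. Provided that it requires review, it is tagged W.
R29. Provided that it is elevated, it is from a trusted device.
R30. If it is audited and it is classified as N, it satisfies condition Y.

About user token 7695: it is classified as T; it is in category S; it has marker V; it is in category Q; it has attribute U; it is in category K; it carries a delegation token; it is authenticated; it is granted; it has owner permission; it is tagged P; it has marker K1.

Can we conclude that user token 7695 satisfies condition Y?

Forward chaining from the given facts derives: meets criterion A, is tagged H, is from an internal IP, targets a protected resource, carries flag C, has a valid MFA token, satisfies condition E, is in category D1, requires review, is tagged W, is in category Z, is in category Y1, is rate-limited, is tagged B, has an admin role, carries flag F, is audited, is sandboxed.
The only rule concluding "it satisfies condition Y" is R30, which needs "it is classified as N"; that is never established.

No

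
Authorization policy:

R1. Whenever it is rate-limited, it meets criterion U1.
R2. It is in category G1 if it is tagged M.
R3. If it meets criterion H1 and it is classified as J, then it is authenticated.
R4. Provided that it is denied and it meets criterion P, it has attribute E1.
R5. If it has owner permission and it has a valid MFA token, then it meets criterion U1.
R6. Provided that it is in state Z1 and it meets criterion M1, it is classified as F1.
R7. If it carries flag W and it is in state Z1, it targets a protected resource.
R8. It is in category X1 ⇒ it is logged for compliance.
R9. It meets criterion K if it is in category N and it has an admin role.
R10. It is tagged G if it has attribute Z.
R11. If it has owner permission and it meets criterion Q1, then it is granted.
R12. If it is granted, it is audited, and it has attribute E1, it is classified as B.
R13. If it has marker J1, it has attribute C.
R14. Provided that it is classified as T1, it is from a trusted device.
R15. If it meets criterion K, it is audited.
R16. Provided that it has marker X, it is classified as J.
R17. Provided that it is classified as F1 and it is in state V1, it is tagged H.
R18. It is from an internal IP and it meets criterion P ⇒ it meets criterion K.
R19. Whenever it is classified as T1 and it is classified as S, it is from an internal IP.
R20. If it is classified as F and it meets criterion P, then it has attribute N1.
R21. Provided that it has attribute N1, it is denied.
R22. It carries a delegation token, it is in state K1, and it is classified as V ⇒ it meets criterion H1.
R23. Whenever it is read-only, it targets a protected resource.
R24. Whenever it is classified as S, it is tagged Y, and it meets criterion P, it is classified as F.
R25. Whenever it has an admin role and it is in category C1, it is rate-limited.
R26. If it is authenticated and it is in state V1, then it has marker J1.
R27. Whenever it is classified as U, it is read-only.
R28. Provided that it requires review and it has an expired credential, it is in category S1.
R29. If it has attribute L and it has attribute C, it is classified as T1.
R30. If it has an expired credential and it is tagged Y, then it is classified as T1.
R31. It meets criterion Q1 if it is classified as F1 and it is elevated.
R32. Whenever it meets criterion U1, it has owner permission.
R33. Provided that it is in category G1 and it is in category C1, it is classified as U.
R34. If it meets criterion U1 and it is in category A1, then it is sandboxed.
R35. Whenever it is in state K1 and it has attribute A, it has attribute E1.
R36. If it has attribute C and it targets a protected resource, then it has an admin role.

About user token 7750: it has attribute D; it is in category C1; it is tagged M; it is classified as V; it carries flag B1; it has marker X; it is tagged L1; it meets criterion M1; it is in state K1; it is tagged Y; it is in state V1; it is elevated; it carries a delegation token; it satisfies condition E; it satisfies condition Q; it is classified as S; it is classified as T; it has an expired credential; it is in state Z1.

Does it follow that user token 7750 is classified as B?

Forward chaining from the given facts derives: is in category G1, is classified as F1, is classified as J, is tagged H, meets criterion H1, is classified as T1, meets criterion Q1, is classified as U, is authenticated, is from a trusted device, is from an internal IP, has marker J1, is read-only, has attribute C, targets a protected resource, has an admin role, is rate-limited, meets criterion U1, has owner permission, is granted.
The only rule concluding "it is classified as B" is R12, which needs "it is audited"; that is never established.

No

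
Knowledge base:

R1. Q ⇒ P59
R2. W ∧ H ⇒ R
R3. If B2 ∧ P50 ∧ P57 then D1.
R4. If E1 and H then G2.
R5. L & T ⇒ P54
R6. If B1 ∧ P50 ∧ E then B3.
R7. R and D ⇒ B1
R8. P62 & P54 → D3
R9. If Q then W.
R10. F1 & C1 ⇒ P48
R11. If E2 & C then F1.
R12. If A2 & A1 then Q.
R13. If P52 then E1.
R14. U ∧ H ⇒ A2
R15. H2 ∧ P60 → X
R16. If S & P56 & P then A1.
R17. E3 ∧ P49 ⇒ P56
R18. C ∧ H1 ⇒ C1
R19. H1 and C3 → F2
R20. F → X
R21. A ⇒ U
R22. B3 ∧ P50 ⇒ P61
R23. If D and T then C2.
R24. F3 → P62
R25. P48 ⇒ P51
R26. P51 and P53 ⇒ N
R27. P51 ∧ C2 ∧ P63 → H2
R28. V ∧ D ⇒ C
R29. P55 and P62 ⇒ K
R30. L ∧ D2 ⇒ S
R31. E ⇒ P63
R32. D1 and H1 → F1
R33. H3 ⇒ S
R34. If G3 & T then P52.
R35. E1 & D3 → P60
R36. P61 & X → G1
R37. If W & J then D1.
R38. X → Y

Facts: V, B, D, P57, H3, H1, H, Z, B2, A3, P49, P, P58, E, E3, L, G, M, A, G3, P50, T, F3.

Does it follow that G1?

D1  (by R3: B2, P50, P57)
P54  (by R5: L, T)
P56  (by R17: E3, P49)
U  (by R21: A)
C2  (by R23: D, T)
P62  (by R24: F3)
C  (by R28: V, D)
P63  (by R31: E)
F1  (by R32: D1, H1)
S  (by R33: H3)
P52  (by R34: G3, T)
D3  (by R8: P62, P54)
E1  (by R13: P52)
A2  (by R14: U, H)
A1  (by R16: S, P56, P)
C1  (by R18: C, H1)
P60  (by R35: E1, D3)
P48  (by R10: F1, C1)
Q  (by R12: A2, A1)
P51  (by R25: P48)
H2  (by R27: P51, C2, P63)
W  (by R9: Q)
X  (by R15: H2, P60)
R  (by R2: W, H)
B1  (by R7: R, D)
B3  (by R6: B1, P50, E)
P61  (by R22: B3, P50)
G1  (by R36: P61, X)

Yes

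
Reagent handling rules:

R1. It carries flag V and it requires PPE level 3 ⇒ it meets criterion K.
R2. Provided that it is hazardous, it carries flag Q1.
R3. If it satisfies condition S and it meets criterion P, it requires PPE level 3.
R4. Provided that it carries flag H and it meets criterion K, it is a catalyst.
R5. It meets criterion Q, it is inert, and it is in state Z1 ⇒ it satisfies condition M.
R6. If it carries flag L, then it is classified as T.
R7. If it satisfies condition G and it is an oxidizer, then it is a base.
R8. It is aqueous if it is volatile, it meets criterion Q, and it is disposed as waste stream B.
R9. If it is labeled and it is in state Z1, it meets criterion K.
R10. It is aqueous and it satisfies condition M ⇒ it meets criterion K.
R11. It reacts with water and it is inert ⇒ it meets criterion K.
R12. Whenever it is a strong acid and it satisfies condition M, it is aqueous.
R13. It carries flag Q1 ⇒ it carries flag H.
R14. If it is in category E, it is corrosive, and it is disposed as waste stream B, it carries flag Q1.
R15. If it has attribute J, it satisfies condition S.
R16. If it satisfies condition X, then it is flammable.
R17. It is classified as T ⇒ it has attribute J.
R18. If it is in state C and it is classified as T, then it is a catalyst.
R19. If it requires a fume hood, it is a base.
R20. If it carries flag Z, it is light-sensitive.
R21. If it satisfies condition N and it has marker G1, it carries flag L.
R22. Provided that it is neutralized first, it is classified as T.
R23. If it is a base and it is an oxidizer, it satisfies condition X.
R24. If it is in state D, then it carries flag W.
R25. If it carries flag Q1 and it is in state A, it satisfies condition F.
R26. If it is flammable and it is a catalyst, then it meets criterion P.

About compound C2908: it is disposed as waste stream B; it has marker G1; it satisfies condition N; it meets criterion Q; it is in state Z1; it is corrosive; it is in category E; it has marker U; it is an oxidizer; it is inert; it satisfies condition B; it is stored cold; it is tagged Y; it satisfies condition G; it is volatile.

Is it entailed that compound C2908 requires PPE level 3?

By R5 (it meets criterion Q, it is inert, it is in state Z1): it satisfies condition M.
By R7 (it satisfies condition G, it is an oxidizer): it is a base.
By R8 (it is volatile, it meets criterion Q, it is disposed as waste stream B): it is aqueous.
By R10 (it is aqueous, it satisfies condition M): it meets criterion K.
By R14 (it is in category E, it is corrosive, it is disposed as waste stream B): it carries flag Q1.
By R21 (it satisfies condition N, it has marker G1): it carries flag L.
By R23 (it is a base, it is an oxidizer): it satisfies condition X.
By R6 (it carries flag L): it is classified as T.
By R13 (it carries flag Q1): it carries flag H.
By R16 (it satisfies condition X): it is flammable.
By R17 (it is classified as T): it has attribute J.
By R4 (it carries flag H, it meets criterion K): it is a catalyst.
By R15 (it has attribute J): it satisfies condition S.
By R26 (it is flammable, it is a catalyst): it meets criterion P.
By R3 (it satisfies condition S, it meets criterion P): it requires PPE level 3.

Yes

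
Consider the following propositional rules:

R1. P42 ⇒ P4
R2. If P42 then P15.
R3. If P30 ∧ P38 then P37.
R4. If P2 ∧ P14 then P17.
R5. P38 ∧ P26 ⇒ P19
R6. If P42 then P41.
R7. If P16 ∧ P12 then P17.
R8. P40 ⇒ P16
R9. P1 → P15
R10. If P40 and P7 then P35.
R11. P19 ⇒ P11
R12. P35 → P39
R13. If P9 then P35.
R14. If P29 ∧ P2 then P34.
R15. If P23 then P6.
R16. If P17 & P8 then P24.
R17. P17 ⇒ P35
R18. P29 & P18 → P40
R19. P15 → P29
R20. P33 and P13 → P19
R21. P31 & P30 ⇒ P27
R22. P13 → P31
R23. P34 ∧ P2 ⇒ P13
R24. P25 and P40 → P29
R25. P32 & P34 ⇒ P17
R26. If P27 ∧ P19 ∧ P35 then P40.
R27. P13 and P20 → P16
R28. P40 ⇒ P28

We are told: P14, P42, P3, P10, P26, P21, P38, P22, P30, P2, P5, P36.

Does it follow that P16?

P15  (by R2: P42)
P17  (by R4: P2, P14)
P19  (by R5: P38, P26)
P35  (by R17: P17)
P29  (by R19: P15)
P34  (by R14: P29, P2)
P13  (by R23: P34, P2)
P31  (by R22: P13)
P27  (by R21: P31, P30)
P40  (by R26: P27, P19, P35)
P16  (by R8: P40)

Yes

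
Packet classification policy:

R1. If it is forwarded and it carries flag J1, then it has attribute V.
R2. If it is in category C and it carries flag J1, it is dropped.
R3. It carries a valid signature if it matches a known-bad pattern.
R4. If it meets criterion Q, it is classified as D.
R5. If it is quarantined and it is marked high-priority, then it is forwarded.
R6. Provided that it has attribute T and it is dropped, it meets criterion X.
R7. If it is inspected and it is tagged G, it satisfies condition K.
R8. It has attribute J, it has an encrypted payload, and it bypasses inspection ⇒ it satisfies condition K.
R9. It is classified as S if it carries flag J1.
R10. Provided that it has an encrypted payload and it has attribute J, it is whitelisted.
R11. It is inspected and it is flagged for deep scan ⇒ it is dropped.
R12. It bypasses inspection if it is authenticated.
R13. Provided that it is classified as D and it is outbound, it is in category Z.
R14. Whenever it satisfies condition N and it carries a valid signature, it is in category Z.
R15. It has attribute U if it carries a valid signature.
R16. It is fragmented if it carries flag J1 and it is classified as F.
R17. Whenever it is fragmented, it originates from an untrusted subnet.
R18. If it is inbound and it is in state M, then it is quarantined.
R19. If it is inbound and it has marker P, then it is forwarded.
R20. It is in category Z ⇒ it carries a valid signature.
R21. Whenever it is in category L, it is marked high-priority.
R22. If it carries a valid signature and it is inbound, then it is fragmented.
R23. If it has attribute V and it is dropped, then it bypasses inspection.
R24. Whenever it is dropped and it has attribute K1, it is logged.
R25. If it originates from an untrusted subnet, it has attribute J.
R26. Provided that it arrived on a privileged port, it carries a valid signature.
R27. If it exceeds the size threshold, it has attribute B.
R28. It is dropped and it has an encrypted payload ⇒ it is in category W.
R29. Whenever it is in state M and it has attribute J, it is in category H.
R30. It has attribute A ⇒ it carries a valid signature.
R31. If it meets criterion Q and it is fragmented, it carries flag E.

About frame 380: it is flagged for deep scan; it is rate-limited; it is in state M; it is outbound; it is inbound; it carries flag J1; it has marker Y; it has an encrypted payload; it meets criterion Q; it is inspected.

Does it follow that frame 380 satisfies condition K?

No

Forward chaining from the given facts derives: is classified as D, is classified as S, is dropped, is in category Z, is quarantined, carries a valid signature, is fragmented, is in category W, carries flag E, has attribute U, originates from an untrusted subnet, has attribute J, is in category H, is whitelisted.
Rules concluding "it satisfies condition K": R7 needs "it is tagged G"; R8 needs "it bypasses inspection" — none of these are established.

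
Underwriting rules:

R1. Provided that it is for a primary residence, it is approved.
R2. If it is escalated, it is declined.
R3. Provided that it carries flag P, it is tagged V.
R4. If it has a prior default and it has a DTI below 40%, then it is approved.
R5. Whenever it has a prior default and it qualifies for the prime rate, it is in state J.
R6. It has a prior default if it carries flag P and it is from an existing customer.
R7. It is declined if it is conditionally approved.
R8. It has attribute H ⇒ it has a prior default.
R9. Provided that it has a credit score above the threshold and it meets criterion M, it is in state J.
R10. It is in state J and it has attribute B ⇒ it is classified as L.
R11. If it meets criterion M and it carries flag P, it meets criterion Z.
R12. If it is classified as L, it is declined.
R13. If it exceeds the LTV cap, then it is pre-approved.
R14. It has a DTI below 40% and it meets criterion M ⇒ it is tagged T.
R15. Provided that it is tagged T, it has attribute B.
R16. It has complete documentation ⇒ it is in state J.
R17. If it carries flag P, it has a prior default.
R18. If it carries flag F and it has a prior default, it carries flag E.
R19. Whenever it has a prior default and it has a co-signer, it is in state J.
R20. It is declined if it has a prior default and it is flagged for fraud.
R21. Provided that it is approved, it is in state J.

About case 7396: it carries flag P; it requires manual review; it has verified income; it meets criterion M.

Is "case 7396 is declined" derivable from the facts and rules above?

Forward chaining from the given facts derives: is tagged V, meets criterion Z, has a prior default.
Rules concluding "it is declined": R2 needs "it is escalated"; R7 needs "it is conditionally approved"; R12 needs "it is classified as L"; R20 needs "it is flagged for fraud" — none of these are established.

No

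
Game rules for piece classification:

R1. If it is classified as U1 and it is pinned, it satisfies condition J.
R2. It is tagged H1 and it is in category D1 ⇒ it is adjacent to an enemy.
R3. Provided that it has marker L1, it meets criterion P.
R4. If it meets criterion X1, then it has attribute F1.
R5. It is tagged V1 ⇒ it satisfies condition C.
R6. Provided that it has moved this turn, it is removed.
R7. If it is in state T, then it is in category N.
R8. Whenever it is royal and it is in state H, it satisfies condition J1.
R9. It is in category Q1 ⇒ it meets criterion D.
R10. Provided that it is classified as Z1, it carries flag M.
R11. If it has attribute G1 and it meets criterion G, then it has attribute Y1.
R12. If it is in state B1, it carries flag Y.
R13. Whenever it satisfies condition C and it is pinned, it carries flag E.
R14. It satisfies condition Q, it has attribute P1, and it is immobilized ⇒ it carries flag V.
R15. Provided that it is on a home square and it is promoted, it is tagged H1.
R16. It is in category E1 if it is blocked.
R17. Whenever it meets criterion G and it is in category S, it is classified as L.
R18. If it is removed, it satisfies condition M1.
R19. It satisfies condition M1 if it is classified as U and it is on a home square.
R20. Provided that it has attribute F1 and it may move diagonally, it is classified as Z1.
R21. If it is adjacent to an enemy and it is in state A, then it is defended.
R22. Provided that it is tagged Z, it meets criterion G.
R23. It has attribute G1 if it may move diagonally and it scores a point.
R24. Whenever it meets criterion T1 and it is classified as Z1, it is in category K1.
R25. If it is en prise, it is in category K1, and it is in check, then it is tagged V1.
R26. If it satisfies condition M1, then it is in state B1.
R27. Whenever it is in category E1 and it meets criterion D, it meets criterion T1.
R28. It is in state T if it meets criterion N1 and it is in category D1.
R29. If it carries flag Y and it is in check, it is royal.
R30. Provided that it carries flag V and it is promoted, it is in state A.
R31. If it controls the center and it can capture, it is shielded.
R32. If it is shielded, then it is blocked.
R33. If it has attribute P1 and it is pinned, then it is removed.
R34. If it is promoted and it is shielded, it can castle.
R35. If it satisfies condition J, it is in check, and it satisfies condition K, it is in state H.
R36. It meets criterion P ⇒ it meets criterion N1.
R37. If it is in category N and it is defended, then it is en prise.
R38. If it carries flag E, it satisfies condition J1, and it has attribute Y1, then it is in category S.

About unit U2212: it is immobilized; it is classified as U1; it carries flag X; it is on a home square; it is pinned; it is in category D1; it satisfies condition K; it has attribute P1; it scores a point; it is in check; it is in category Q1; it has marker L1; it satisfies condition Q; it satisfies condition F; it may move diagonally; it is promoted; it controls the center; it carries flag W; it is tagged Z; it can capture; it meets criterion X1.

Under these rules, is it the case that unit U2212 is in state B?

No

Forward chaining from the given facts derives: satisfies condition J, meets criterion P, has attribute F1, meets criterion D, carries flag V, is tagged H1, is classified as Z1, meets criterion G, has attribute G1, is in state A, is shielded, is blocked, is removed, can castle, is in state H, meets criterion N1, is adjacent to an enemy, carries flag M, has attribute Y1, is in category E1, satisfies condition M1, is defended, is in state B1, meets criterion T1, is in state T, is in category N, carries flag Y, is in category K1, is royal, is en prise, satisfies condition J1, is tagged V1, satisfies condition C, carries flag E, is in category S, is classified as L.
No rule has "it is in state B" as its conclusion, and it is not among the given facts.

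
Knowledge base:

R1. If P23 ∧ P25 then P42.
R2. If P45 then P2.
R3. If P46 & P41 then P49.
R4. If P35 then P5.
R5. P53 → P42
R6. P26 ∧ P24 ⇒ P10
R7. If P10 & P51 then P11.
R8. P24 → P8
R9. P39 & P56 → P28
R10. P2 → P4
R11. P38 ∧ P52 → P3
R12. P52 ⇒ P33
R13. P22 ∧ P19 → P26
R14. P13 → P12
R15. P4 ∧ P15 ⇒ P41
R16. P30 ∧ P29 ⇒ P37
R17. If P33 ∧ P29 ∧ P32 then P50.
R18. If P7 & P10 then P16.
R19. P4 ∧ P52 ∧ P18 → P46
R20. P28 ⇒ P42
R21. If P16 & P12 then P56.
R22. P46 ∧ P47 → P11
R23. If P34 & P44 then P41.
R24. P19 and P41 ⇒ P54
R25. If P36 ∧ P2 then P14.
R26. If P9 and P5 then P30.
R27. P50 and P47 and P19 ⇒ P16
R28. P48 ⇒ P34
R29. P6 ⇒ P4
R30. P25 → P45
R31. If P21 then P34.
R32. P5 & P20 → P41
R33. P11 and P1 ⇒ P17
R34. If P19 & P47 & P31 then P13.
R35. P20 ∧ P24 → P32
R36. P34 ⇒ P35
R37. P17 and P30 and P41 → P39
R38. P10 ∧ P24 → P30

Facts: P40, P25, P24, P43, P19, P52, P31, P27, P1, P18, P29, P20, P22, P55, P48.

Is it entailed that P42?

Forward chaining from the given facts derives: P8, P33, P26, P34, P45, P32, P35, P2, P5, P10, P4, P50, P46, P41, P30, P49, P37, P54.
Rules concluding P42: R1 needs P23; R5 needs P53; R20 needs P28 — none of these are established.

No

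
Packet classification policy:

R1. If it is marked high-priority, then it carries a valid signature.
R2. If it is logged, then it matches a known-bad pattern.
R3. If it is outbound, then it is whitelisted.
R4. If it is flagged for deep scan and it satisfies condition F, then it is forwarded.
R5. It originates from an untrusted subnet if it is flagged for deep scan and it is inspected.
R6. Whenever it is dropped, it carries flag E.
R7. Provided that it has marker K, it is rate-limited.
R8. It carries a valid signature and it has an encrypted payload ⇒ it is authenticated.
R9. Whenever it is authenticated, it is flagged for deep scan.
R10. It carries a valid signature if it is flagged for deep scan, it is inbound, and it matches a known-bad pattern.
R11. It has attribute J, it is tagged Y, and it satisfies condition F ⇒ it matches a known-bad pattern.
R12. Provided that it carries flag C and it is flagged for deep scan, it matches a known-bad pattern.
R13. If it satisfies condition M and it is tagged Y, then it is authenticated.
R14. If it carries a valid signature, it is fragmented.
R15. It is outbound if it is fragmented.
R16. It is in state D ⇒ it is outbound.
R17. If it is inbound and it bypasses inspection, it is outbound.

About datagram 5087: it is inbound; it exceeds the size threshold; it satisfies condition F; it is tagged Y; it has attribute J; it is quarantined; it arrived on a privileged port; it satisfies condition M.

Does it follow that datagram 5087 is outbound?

By R11 (it has attribute J, it is tagged Y, it satisfies condition F): it matches a known-bad pattern.
By R13 (it satisfies condition M, it is tagged Y): it is authenticated.
By R9 (it is authenticated): it is flagged for deep scan.
By R10 (it is flagged for deep scan, it is inbound, it matches a known-bad pattern): it carries a valid signature.
By R14 (it carries a valid signature): it is fragmented.
By R15 (it is fragmented): it is outbound.

Yes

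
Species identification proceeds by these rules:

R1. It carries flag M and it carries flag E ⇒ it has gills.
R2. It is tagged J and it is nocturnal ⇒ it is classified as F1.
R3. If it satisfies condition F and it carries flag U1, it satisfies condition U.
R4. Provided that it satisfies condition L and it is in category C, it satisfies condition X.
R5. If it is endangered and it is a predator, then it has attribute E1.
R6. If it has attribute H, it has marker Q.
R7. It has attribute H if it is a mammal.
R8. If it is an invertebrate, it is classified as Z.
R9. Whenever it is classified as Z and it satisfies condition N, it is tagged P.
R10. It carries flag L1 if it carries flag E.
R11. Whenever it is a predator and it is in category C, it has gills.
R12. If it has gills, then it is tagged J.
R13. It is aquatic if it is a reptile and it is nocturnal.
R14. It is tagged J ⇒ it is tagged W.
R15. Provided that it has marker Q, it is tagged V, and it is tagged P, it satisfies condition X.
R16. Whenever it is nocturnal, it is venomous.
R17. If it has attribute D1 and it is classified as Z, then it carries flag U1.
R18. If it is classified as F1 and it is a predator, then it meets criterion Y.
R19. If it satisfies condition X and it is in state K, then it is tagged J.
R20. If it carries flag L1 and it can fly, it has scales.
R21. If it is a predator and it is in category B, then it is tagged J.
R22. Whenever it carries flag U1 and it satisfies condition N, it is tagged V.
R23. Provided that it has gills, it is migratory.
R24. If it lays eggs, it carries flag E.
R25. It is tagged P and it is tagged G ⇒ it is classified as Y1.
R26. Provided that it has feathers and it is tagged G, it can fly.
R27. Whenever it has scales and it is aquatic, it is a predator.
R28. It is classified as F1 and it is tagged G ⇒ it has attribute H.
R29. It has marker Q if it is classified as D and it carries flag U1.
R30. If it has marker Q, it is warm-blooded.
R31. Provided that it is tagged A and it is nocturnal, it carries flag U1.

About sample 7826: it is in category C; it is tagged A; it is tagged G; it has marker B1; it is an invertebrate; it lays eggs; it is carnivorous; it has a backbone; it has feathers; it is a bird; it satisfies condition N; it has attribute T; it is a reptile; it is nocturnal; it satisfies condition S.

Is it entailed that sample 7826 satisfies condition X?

By R8 (it is an invertebrate): it is classified as Z.
By R9 (it is classified as Z, it satisfies condition N): it is tagged P.
By R13 (it is a reptile, it is nocturnal): it is aquatic.
By R24 (it lays eggs): it carries flag E.
By R26 (it has feathers, it is tagged G): it can fly.
By R31 (it is tagged A, it is nocturnal): it carries flag U1.
By R10 (it carries flag E): it carries flag L1.
By R20 (it carries flag L1, it can fly): it has scales.
By R22 (it carries flag U1, it satisfies condition N): it is tagged V.
By R27 (it has scales, it is aquatic): it is a predator.
By R11 (it is a predator, it is in category C): it has gills.
By R12 (it has gills): it is tagged J.
By R2 (it is tagged J, it is nocturnal): it is classified as F1.
By R28 (it is classified as F1, it is tagged G): it has attribute H.
By R6 (it has attribute H): it has marker Q.
By R15 (it has marker Q, it is tagged V, it is tagged P): it satisfies condition X.

Yes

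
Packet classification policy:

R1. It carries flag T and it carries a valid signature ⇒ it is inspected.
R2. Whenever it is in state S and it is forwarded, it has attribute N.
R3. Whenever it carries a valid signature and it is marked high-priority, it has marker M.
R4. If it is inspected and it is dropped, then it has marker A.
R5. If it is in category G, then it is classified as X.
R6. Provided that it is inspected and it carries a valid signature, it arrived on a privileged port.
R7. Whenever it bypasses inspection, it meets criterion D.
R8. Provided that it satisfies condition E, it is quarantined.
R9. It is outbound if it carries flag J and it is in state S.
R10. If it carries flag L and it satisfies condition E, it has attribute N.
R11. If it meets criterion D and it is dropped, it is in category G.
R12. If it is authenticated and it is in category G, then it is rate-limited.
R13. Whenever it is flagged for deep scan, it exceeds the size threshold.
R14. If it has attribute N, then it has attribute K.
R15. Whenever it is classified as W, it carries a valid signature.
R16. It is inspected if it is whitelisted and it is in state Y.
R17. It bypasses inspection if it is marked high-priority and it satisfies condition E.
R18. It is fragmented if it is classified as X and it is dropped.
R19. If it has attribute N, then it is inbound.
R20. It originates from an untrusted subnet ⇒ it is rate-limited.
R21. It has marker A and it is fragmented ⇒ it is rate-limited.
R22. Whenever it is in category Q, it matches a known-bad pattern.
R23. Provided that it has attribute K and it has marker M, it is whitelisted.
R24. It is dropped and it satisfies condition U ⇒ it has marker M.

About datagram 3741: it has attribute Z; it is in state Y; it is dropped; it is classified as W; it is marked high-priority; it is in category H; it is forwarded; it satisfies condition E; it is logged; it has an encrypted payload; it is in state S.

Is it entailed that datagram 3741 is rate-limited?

By R2 (it is in state S, it is forwarded): it has attribute N.
By R14 (it has attribute N): it has attribute K.
By R15 (it is classified as W): it carries a valid signature.
By R17 (it is marked high-priority, it satisfies condition E): it bypasses inspection.
By R3 (it carries a valid signature, it is marked high-priority): it has marker M.
By R7 (it bypasses inspection): it meets criterion D.
By R11 (it meets criterion D, it is dropped): it is in category G.
By R23 (it has attribute K, it has marker M): it is whitelisted.
By R5 (it is in category G): it is classified as X.
By R16 (it is whitelisted, it is in state Y): it is inspected.
By R18 (it is classified as X, it is dropped): it is fragmented.
By R4 (it is inspected, it is dropped): it has marker A.
By R21 (it has marker A, it is fragmented): it is rate-limited.

Yes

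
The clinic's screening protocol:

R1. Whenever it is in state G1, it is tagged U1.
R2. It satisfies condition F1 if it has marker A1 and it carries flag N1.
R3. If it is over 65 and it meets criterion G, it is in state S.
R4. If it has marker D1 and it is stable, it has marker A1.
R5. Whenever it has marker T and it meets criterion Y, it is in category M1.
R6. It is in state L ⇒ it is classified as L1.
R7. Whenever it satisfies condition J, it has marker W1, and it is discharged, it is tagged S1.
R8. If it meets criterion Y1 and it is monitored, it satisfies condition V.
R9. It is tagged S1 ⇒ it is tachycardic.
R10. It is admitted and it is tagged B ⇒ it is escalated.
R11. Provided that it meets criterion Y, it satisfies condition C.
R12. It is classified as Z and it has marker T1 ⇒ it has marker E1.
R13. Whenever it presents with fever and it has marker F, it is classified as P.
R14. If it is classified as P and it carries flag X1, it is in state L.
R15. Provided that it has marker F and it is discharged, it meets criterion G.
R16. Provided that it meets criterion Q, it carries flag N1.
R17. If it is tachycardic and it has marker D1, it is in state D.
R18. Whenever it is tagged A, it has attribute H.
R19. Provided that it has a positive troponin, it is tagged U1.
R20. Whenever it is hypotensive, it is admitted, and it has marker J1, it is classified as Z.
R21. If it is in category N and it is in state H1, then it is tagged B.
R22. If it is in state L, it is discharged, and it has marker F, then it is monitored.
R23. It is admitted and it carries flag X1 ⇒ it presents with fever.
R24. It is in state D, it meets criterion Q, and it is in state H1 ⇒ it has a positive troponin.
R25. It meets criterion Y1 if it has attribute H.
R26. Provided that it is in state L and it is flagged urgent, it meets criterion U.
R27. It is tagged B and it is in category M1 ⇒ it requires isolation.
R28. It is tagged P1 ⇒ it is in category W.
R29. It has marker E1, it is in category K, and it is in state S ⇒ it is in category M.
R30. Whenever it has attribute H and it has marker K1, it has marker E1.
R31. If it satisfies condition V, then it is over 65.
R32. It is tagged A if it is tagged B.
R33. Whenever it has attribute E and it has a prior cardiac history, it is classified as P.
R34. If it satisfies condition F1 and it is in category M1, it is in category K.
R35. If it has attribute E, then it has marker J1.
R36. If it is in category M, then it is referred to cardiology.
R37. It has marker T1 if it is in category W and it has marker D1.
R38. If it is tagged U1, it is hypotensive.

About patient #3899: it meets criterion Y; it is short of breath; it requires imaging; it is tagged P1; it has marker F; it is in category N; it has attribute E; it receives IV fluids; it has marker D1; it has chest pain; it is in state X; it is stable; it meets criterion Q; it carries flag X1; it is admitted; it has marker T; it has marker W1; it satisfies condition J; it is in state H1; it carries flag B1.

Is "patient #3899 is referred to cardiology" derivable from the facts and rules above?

No

Forward chaining from the given facts derives: has marker A1, is in category M1, satisfies condition C, carries flag N1, is tagged B, presents with fever, requires isolation, is in category W, is tagged A, has marker J1, has marker T1, satisfies condition F1, is escalated, is classified as P, is in state L, has attribute H, meets criterion Y1, is in category K, is classified as L1.
The only rule concluding "it is referred to cardiology" is R36, which needs "it is in category M"; that is never established.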